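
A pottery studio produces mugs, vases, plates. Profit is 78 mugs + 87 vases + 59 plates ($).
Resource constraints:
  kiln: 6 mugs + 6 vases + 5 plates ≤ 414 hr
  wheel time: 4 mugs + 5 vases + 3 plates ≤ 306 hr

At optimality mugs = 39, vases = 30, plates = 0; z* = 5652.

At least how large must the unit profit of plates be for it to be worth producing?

Both kiln and wheel time are binding at x*.
Dual feasibility on the basic columns requires 6·y_kiln + 4·y_wheel time = 78, 6·y_kiln + 5·y_wheel time = 87.
→ y_kiln = 7 and y_wheel time = 9.
plates enters the basis when its profit ≥ yᵀa₃ = 7·5 + 9·3 = 62.

62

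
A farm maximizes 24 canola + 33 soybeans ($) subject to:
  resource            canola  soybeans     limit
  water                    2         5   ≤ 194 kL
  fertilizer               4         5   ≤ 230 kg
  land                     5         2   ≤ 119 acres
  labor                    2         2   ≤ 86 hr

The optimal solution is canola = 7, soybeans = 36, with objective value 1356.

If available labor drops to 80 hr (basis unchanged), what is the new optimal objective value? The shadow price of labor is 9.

1302

Δb = -6, so new z* = 1356 + (9)·(-6) = 1356 − 54 = 1302.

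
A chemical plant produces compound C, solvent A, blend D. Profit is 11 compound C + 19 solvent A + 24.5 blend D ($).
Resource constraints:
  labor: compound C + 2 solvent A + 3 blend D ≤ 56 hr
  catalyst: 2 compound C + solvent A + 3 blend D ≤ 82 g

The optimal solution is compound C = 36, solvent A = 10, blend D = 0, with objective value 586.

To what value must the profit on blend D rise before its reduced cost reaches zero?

30

At the optimum: labor uses 56 of 56 (binding); catalyst uses 82 of 82 (binding).
From A_Bᵀ y = c: 1·y_labor + 2·y_catalyst = 11; 2·y_labor + 1·y_catalyst = 19.
Solving: y_labor = 9, y_catalyst = 1.
blend D enters the basis when its profit ≥ yᵀa₃ = 9·3 + 1·3 = 30.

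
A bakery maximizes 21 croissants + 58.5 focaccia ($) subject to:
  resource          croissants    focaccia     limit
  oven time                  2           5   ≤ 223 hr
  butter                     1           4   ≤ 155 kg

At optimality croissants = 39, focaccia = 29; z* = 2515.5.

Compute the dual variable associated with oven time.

8.5

Check each constraint at x*: oven time 223/223 (tight); butter 155/155 (tight).
Dual feasibility on the basic columns requires 2·y_oven time + 1·y_butter = 21, 5·y_oven time + 4·y_butter = 58.5.
This yields shadow prices y_oven time = 8.5, y_butter = 4.
Shadow price of oven time = 8.5.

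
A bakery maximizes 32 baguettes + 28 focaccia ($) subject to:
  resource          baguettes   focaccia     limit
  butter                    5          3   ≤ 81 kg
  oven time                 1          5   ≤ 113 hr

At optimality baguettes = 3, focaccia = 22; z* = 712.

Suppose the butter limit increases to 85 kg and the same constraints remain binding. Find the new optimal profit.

Check each constraint at x*: butter 81/81 (tight); oven time 113/113 (tight).
From A_Bᵀ y = c: 5·y_butter + 1·y_oven time = 32; 3·y_butter + 5·y_oven time = 28.
This yields shadow prices y_butter = 6, y_oven time = 2.
Δz = y_butter·Δb = 6 × (4) = 24, so new z* = 712 + 24 = 736.

736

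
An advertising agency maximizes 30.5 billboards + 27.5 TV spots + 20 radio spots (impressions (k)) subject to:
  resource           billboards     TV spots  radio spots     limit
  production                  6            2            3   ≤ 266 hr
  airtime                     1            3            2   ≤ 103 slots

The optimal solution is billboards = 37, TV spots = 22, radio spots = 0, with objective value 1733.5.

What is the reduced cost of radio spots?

At the optimum: production uses 266 of 266 (binding); airtime uses 103 of 103 (binding).
From A_Bᵀ y = c: 6·y_production + 1·y_airtime = 30.5; 2·y_production + 3·y_airtime = 27.5.
→ y_production = 4 and y_airtime = 6.5.
Reduced cost of radio spots: c₃ − yᵀa₃ = 20 − (4·3 + 6.5·2) = 20 − 25 = -5.

-5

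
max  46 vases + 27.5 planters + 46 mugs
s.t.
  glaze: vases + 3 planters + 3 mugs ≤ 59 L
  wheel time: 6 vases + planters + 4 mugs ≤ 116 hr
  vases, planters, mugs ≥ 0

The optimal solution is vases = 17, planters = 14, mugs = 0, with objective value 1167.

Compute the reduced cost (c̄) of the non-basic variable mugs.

At the optimum: glaze uses 59 of 59 (binding); wheel time uses 116 of 116 (binding).
The binding rows give the dual system: 1·y_glaze + 6·y_wheel time = 46 and 3·y_glaze + 1·y_wheel time = 27.5.
→ y_glaze = 7 and y_wheel time = 6.5.
Reduced cost of mugs: c₃ − yᵀa₃ = 46 − (7·3 + 6.5·4) = 46 − 47 = -1.

-1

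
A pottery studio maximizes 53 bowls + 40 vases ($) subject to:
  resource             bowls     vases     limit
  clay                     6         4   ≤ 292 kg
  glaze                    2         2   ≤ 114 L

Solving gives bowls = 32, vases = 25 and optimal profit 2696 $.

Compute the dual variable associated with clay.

Both clay and glaze are binding at x*.
The binding rows give the dual system: 6·y_clay + 2·y_glaze = 53 and 4·y_clay + 2·y_glaze = 40.
This yields shadow prices y_clay = 6.5, y_glaze = 7.
Shadow price of clay = 6.5.

6.5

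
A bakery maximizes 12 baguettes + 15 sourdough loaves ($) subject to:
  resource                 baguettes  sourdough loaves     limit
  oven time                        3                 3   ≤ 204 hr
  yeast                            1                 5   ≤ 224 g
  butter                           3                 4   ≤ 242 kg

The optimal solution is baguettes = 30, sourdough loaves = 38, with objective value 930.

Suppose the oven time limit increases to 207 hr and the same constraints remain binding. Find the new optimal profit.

933

Binding: oven time and butter. Non-binding: yeast (4 unused).
Since yeast is not tight, its dual is 0.
From A_Bᵀ y = c: 3·y_oven time + 3·y_butter = 12; 3·y_oven time + 4·y_butter = 15.
→ y_oven time = 1 and y_butter = 3.
Δz = y_oven time·Δb = 1 × (3) = 3, so new z* = 930 + 3 = 933.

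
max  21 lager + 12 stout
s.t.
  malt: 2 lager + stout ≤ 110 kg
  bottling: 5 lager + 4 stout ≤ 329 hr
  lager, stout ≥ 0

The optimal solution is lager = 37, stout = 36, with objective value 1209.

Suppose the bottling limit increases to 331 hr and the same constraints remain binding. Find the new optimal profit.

At the optimum: malt uses 110 of 110 (binding); bottling uses 329 of 329 (binding).
From A_Bᵀ y = c: 2·y_malt + 5·y_bottling = 21; 1·y_malt + 4·y_bottling = 12.
Solving: y_malt = 8, y_bottling = 1.
Δz = y_bottling·Δb = 1 × (2) = 2, so new z* = 1209 + 2 = 1211.

1211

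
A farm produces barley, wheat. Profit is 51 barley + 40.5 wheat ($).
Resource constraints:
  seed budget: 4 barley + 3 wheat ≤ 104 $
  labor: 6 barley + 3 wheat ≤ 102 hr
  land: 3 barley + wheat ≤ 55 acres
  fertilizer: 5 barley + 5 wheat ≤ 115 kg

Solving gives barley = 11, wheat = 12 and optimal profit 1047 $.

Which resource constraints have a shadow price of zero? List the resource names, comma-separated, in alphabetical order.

land, seed budget

seed budget: 80/104 (slack 24)
labor: 102/102 (binding)
land: 45/55 (slack 10)
fertilizer: 115/115 (binding)
By complementary slackness, a constraint with positive slack has shadow price 0 → land, seed budget.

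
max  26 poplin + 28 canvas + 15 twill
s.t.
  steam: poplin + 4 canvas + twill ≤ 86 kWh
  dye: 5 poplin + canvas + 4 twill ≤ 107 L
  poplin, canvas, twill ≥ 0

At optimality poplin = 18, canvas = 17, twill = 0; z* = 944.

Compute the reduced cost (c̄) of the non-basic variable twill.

At the optimum: steam uses 86 of 86 (binding); dye uses 107 of 107 (binding).
Dual feasibility on the basic columns requires 1·y_steam + 5·y_dye = 26, 4·y_steam + 1·y_dye = 28.
This yields shadow prices y_steam = 6, y_dye = 4.
Reduced cost of twill: c₃ − yᵀa₃ = 15 − (6·1 + 4·4) = 15 − 22 = -7.

-7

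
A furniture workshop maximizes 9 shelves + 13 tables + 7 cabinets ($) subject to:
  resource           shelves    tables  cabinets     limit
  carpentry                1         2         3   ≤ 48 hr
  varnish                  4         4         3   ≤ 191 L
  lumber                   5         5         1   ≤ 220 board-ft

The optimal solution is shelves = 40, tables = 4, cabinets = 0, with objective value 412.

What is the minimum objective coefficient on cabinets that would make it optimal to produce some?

13

Binding: carpentry and lumber. Non-binding: varnish (15 unused).
Since varnish is not tight, its dual is 0.
From A_Bᵀ y = c: 1·y_carpentry + 5·y_lumber = 9; 2·y_carpentry + 5·y_lumber = 13.
→ y_carpentry = 4 and y_lumber = 1.
cabinets enters the basis when its profit ≥ yᵀa₃ = 4·3 + 1·1 = 13.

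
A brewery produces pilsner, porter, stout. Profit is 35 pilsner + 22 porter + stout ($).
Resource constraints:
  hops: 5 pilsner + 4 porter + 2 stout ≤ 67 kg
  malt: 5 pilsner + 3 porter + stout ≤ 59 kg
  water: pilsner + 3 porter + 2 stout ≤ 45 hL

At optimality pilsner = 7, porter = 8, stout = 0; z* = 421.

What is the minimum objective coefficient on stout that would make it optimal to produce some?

At the optimum: hops uses 67 of 67 (binding); malt uses 59 of 59 (binding); water uses 31 of 45 (slack = 14).
Slack constraints have shadow price 0 (complementary slackness).
The binding rows give the dual system: 5·y_hops + 5·y_malt = 35 and 4·y_hops + 3·y_malt = 22.
→ y_hops = 1 and y_malt = 6.
stout enters the basis when its profit ≥ yᵀa₃ = 1·2 + 6·1 = 8.

8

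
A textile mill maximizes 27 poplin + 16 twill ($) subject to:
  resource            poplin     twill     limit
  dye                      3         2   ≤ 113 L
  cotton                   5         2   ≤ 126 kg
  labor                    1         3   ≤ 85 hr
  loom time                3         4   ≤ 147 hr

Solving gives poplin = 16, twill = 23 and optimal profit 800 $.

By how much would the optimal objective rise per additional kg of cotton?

5

At the optimum: dye uses 94 of 113 (slack = 19); cotton uses 126 of 126 (binding); labor uses 85 of 85 (binding); loom time uses 140 of 147 (slack = 7).
Since dye, loom time are not tight, their duals are 0.
Dual feasibility on the basic columns requires 5·y_cotton + 1·y_labor = 27, 2·y_cotton + 3·y_labor = 16.
This yields shadow prices y_cotton = 5, y_labor = 2.
Shadow price of cotton = 5.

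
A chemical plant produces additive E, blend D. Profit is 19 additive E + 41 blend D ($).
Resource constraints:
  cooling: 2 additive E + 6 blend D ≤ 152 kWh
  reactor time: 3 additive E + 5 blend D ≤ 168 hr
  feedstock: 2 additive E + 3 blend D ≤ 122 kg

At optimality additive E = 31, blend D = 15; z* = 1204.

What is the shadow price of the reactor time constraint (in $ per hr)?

Check each constraint at x*: cooling 152/152 (tight); reactor time 168/168 (tight); feedstock 107/122 (slack 15).
Slack constraints have shadow price 0 (complementary slackness).
Dual feasibility on the basic columns requires 2·y_cooling + 3·y_reactor time = 19, 6·y_cooling + 5·y_reactor time = 41.
Solving: y_cooling = 3.5, y_reactor time = 4.
Shadow price of reactor time = 4.

4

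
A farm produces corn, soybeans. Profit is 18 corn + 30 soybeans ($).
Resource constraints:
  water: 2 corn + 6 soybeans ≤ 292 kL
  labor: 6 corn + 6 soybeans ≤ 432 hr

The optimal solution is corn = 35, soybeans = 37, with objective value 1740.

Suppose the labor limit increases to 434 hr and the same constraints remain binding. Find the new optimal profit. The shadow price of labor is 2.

Δb = 2, so new z* = 1740 + (2)·(2) = 1740 + 4 = 1744.

1744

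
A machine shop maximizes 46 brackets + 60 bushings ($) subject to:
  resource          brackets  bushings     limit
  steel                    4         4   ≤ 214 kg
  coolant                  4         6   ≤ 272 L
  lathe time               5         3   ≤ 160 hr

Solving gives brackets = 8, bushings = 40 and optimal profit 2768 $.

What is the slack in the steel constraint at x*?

steel used = 4·8 + 4·40 = 192; slack = 214 − 192 = 22.

22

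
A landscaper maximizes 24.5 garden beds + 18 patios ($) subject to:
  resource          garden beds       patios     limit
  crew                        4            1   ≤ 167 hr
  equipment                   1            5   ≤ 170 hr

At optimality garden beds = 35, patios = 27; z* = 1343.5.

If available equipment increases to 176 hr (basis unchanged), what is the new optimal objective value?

Both crew and equipment are binding at x*.
From A_Bᵀ y = c: 4·y_crew + 1·y_equipment = 24.5; 1·y_crew + 5·y_equipment = 18.
→ y_crew = 5.5 and y_equipment = 2.5.
Δz = y_equipment·Δb = 2.5 × (6) = 15, so new z* = 1343.5 + 15 = 1358.5.

1358.5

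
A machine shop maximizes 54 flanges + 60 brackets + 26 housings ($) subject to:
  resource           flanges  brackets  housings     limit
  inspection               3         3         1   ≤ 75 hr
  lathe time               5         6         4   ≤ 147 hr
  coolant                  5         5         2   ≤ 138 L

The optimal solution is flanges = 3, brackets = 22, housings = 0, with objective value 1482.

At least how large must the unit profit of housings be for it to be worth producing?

32

At the optimum: inspection uses 75 of 75 (binding); lathe time uses 147 of 147 (binding); coolant uses 125 of 138 (slack = 13).
Since coolant is not tight, its dual is 0.
Dual feasibility on the basic columns requires 3·y_inspection + 5·y_lathe time = 54, 3·y_inspection + 6·y_lathe time = 60.
→ y_inspection = 8 and y_lathe time = 6.
housings enters the basis when its profit ≥ yᵀa₃ = 8·1 + 6·4 = 32.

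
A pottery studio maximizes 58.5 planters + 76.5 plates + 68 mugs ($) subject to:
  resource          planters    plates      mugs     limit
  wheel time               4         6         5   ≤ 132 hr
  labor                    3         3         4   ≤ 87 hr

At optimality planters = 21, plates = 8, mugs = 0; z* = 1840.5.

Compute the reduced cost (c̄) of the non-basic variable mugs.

At the optimum: wheel time uses 132 of 132 (binding); labor uses 87 of 87 (binding).
Dual feasibility on the basic columns requires 4·y_wheel time + 3·y_labor = 58.5, 6·y_wheel time + 3·y_labor = 76.5.
Solving: y_wheel time = 9, y_labor = 7.5.
Reduced cost of mugs: c₃ − yᵀa₃ = 68 − (9·5 + 7.5·4) = 68 − 75 = -7.

-7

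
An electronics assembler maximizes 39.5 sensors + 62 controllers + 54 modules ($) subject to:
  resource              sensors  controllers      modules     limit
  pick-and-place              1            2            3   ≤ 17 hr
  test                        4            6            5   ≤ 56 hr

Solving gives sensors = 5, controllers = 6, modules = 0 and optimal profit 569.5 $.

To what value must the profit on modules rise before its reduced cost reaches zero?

59

Both pick-and-place and test are binding at x*.
Dual feasibility on the basic columns requires 1·y_pick-and-place + 4·y_test = 39.5, 2·y_pick-and-place + 6·y_test = 62.
Solving: y_pick-and-place = 5.5, y_test = 8.5.
modules enters the basis when its profit ≥ yᵀa₃ = 5.5·3 + 8.5·5 = 59.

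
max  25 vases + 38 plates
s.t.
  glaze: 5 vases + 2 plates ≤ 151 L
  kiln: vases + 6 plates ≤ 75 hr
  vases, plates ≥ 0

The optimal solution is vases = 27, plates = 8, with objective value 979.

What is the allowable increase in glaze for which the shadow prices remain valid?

Binding constraints: glaze, kiln. The basis is B = [[5,2],[1,6]] with det 28.
Per unit increase in glaze, x* moves by d = (0.2143, -0.0357).
The basis stays optimal until plates reaches 0; allowable increase = 224 L.

224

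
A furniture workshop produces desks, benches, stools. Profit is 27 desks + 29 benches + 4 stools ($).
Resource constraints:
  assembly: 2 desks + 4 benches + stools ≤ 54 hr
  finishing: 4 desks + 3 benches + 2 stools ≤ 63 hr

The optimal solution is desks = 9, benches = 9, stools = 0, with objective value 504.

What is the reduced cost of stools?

At the optimum: assembly uses 54 of 54 (binding); finishing uses 63 of 63 (binding).
The binding rows give the dual system: 2·y_assembly + 4·y_finishing = 27 and 4·y_assembly + 3·y_finishing = 29.
Solving: y_assembly = 3.5, y_finishing = 5.
Reduced cost of stools: c₃ − yᵀa₃ = 4 − (3.5·1 + 5·2) = 4 − 13.5 = -9.5.

-9.5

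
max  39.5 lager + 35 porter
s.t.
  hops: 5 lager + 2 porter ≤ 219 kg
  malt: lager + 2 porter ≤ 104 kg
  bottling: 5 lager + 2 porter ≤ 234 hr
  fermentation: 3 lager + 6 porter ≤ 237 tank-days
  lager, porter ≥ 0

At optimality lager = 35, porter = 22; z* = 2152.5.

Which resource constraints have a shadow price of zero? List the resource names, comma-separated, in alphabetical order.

hops: 219/219 (binding)
malt: 79/104 (slack 25)
bottling: 219/234 (slack 15)
fermentation: 237/237 (binding)
By complementary slackness, a constraint with positive slack has shadow price 0 → bottling, malt.

bottling, malt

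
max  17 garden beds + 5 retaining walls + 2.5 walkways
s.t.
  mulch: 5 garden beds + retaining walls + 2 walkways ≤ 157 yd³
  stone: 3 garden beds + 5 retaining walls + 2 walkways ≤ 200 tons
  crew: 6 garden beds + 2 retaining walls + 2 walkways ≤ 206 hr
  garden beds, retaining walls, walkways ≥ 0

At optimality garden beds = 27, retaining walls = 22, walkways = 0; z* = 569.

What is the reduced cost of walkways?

Check each constraint at x*: mulch 157/157 (tight); stone 191/200 (slack 9); crew 206/206 (tight).
By complementary slackness, y = 0 for the non-binding constraint.
The binding rows give the dual system: 5·y_mulch + 6·y_crew = 17 and 1·y_mulch + 2·y_crew = 5.
Solving: y_mulch = 1, y_crew = 2.
Reduced cost of walkways: c₃ − yᵀa₃ = 2.5 − (1·2 + 2·2) = 2.5 − 6 = -3.5.

-3.5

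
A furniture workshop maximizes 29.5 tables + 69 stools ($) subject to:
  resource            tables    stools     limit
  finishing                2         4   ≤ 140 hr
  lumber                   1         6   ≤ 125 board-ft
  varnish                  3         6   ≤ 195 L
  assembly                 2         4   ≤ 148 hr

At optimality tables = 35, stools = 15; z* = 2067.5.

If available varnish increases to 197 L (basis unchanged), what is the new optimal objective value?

2085.5

Binding: lumber and varnish. Non-binding: finishing (10 unused), assembly (18 unused).
Slack constraints have shadow price 0 (complementary slackness).
The binding rows give the dual system: 1·y_lumber + 3·y_varnish = 29.5 and 6·y_lumber + 6·y_varnish = 69.
→ y_lumber = 2.5 and y_varnish = 9.
Δz = y_varnish·Δb = 9 × (2) = 18, so new z* = 2067.5 + 18 = 2085.5.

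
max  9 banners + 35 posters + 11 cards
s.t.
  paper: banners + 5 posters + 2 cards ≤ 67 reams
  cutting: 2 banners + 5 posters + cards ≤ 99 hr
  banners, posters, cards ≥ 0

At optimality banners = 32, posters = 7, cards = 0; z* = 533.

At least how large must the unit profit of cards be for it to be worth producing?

12

Both paper and cutting are binding at x*.
The binding rows give the dual system: 1·y_paper + 2·y_cutting = 9 and 5·y_paper + 5·y_cutting = 35.
Solving: y_paper = 5, y_cutting = 2.
cards enters the basis when its profit ≥ yᵀa₃ = 5·2 + 2·1 = 12.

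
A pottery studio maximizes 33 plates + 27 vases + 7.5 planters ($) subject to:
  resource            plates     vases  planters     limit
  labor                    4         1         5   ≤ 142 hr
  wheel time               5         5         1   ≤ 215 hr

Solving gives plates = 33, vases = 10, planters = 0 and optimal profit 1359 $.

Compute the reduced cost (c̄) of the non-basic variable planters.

-7.5

Check each constraint at x*: labor 142/142 (tight); wheel time 215/215 (tight).
Dual feasibility on the basic columns requires 4·y_labor + 5·y_wheel time = 33, 1·y_labor + 5·y_wheel time = 27.
This yields shadow prices y_labor = 2, y_wheel time = 5.
Reduced cost of planters: c₃ − yᵀa₃ = 7.5 − (2·5 + 5·1) = 7.5 − 15 = -7.5.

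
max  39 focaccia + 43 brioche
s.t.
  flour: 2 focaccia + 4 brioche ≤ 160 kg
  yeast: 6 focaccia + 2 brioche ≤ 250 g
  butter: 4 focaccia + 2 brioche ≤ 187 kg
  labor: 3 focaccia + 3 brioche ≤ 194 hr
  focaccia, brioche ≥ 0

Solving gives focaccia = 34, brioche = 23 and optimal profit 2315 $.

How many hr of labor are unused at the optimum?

23

labor used = 3·34 + 3·23 = 171; slack = 194 − 171 = 23.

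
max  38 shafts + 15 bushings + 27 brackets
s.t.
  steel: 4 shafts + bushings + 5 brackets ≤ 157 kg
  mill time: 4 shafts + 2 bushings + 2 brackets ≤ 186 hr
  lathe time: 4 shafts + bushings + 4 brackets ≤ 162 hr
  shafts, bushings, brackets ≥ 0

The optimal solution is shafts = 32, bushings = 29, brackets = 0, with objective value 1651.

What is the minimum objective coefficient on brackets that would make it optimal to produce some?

31

Binding: steel and mill time. Non-binding: lathe time (5 unused).
Slack constraints have shadow price 0 (complementary slackness).
Dual feasibility on the basic columns requires 4·y_steel + 4·y_mill time = 38, 1·y_steel + 2·y_mill time = 15.
→ y_steel = 4 and y_mill time = 5.5.
brackets enters the basis when its profit ≥ yᵀa₃ = 4·5 + 5.5·2 = 31.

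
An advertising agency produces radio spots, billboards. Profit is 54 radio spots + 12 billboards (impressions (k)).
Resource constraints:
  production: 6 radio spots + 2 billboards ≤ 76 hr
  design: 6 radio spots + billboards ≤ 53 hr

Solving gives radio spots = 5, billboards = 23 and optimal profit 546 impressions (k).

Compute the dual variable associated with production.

Both production and design are binding at x*.
The binding rows give the dual system: 6·y_production + 6·y_design = 54 and 2·y_production + 1·y_design = 12.
This yields shadow prices y_production = 3, y_design = 6.
Shadow price of production = 3.

3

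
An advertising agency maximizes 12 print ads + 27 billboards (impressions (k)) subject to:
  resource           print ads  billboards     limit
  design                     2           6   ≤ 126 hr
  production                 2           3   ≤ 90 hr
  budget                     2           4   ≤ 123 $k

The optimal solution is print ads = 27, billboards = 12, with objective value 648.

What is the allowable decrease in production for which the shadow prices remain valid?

27

Binding constraints: design, production. The basis is B = [[2,6],[2,3]] with det -6.
Per unit decrease in production, x* moves by d = (-1, 0.3333).
The basis stays optimal until print ads reaches 0; allowable decrease = 27 hr.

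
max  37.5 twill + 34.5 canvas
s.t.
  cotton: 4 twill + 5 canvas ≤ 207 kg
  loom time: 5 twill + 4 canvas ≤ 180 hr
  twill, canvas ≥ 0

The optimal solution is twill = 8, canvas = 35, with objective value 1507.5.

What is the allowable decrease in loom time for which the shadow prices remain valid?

Binding constraints: cotton, loom time. The basis is B = [[4,5],[5,4]] with det -9.
Per unit decrease in loom time, x* moves by d = (-0.5556, 0.4444).
The basis stays optimal until twill reaches 0; allowable decrease = 14.4 hr.

14.4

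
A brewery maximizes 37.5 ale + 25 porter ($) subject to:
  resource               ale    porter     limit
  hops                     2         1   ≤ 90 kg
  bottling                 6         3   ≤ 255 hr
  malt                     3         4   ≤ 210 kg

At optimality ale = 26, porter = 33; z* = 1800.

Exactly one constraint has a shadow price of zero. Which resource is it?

hops: 85/90 (slack 5)
bottling: 255/255 (binding)
malt: 210/210 (binding)
By complementary slackness, a constraint with positive slack has shadow price 0 → hops.

hops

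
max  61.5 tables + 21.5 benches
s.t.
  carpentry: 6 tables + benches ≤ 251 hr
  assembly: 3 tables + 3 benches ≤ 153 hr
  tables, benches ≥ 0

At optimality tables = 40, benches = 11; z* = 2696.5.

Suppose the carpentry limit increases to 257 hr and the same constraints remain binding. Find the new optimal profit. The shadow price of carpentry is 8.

Δb = 6, so new z* = 2696.5 + (8)·(6) = 2696.5 + 48 = 2744.5.

2744.5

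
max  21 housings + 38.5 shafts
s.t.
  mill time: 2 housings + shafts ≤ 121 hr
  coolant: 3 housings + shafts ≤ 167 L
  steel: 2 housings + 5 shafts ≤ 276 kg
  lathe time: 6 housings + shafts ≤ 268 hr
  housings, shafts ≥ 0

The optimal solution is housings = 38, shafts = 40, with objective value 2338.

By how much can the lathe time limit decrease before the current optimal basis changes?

Binding constraints: steel, lathe time. The basis is B = [[2,5],[6,1]] with det -28.
Per unit decrease in lathe time, x* moves by d = (-0.1786, 0.0714).
The basis stays optimal until housings reaches 0; allowable decrease = 212.8 hr.

212.8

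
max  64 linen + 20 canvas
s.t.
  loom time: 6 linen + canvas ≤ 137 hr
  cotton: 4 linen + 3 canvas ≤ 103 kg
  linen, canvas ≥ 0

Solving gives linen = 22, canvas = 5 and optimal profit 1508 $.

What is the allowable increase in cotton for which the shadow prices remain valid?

308

Binding constraints: loom time, cotton. The basis is B = [[6,1],[4,3]] with det 14.
Per unit increase in cotton, x* moves by d = (-0.0714, 0.4286).
The basis stays optimal until linen reaches 0; allowable increase = 308 kg.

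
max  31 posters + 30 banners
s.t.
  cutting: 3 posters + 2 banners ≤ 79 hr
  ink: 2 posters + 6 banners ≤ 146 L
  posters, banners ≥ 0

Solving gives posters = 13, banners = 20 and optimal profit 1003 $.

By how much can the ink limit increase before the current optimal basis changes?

Binding constraints: cutting, ink. The basis is B = [[3,2],[2,6]] with det 14.
Per unit increase in ink, x* moves by d = (-0.1429, 0.2143).
The basis stays optimal until posters reaches 0; allowable increase = 91 L.

91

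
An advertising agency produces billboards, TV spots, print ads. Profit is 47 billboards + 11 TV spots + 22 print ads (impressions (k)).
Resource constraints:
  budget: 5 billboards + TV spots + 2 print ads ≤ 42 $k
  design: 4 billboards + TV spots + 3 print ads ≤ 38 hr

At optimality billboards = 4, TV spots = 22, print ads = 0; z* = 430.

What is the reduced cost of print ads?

-8

At the optimum: budget uses 42 of 42 (binding); design uses 38 of 38 (binding).
From A_Bᵀ y = c: 5·y_budget + 4·y_design = 47; 1·y_budget + 1·y_design = 11.
This yields shadow prices y_budget = 3, y_design = 8.
Reduced cost of print ads: c₃ − yᵀa₃ = 22 − (3·2 + 8·3) = 22 − 30 = -8.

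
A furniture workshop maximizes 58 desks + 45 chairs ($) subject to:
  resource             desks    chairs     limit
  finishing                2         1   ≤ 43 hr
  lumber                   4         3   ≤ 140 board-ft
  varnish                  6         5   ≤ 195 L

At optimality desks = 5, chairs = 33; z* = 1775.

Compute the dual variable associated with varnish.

8

At the optimum: finishing uses 43 of 43 (binding); lumber uses 119 of 140 (slack = 21); varnish uses 195 of 195 (binding).
By complementary slackness, y = 0 for the non-binding constraint.
The binding rows give the dual system: 2·y_finishing + 6·y_varnish = 58 and 1·y_finishing + 5·y_varnish = 45.
→ y_finishing = 5 and y_varnish = 8.
Shadow price of varnish = 8.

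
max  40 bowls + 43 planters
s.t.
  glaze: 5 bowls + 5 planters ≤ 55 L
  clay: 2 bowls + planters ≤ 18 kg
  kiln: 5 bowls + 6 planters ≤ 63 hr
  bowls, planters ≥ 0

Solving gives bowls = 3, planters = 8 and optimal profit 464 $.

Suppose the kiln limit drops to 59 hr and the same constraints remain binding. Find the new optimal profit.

452

Binding: glaze and kiln. Non-binding: clay (4 unused).
Since clay is not tight, its dual is 0.
From A_Bᵀ y = c: 5·y_glaze + 5·y_kiln = 40; 5·y_glaze + 6·y_kiln = 43.
This yields shadow prices y_glaze = 5, y_kiln = 3.
Δz = y_kiln·Δb = 3 × (-4) = -12, so new z* = 464 − 12 = 452.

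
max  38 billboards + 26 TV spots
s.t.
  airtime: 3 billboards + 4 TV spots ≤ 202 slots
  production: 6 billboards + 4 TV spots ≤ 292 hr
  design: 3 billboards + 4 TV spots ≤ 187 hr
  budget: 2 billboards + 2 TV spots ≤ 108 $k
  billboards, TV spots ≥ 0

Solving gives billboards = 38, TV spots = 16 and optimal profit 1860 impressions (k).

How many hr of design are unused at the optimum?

design used = 3·38 + 4·16 = 178; slack = 187 − 178 = 9.

9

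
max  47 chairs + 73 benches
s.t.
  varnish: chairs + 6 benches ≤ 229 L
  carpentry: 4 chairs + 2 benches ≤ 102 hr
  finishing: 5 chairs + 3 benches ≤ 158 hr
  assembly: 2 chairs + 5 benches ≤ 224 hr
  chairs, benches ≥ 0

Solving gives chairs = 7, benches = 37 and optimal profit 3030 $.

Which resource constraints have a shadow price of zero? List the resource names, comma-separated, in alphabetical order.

assembly, finishing

varnish: 229/229 (binding)
carpentry: 102/102 (binding)
finishing: 146/158 (slack 12)
assembly: 199/224 (slack 25)
By complementary slackness, a constraint with positive slack has shadow price 0 → assembly, finishing.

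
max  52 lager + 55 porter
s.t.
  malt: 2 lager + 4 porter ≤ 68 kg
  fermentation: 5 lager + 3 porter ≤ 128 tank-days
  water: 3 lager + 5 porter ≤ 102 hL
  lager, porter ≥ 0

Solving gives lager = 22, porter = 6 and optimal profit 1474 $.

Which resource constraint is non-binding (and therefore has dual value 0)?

malt: 68/68 (binding)
fermentation: 128/128 (binding)
water: 96/102 (slack 6)
By complementary slackness, a constraint with positive slack has shadow price 0 → water.

water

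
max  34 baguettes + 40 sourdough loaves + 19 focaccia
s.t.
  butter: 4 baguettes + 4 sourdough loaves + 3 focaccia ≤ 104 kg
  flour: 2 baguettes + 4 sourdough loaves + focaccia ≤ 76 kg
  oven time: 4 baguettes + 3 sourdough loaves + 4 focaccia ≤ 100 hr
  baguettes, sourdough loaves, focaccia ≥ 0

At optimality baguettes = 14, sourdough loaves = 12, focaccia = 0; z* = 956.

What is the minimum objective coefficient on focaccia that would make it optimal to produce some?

At the optimum: butter uses 104 of 104 (binding); flour uses 76 of 76 (binding); oven time uses 92 of 100 (slack = 8).
Since oven time is not tight, its dual is 0.
From A_Bᵀ y = c: 4·y_butter + 2·y_flour = 34; 4·y_butter + 4·y_flour = 40.
This yields shadow prices y_butter = 7, y_flour = 3.
focaccia enters the basis when its profit ≥ yᵀa₃ = 7·3 + 3·1 = 24.

24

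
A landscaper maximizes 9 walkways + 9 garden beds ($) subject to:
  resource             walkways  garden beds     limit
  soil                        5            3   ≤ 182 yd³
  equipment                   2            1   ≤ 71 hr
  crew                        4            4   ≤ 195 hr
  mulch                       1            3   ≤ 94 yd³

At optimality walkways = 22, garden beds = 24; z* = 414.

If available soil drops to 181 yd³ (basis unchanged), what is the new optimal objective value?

412.5

At the optimum: soil uses 182 of 182 (binding); equipment uses 68 of 71 (slack = 3); crew uses 184 of 195 (slack = 11); mulch uses 94 of 94 (binding).
Since equipment, crew are not tight, their duals are 0.
Dual feasibility on the basic columns requires 5·y_soil + 1·y_mulch = 9, 3·y_soil + 3·y_mulch = 9.
This yields shadow prices y_soil = 1.5, y_mulch = 1.5.
Δz = y_soil·Δb = 1.5 × (-1) = -1.5, so new z* = 414 − 1.5 = 412.5.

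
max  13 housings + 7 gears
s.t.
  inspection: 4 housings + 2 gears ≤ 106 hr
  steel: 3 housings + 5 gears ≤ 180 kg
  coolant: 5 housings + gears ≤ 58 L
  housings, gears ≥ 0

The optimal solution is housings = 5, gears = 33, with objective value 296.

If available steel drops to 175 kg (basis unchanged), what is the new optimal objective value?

Binding: steel and coolant. Non-binding: inspection (20 unused).
Slack constraints have shadow price 0 (complementary slackness).
The binding rows give the dual system: 3·y_steel + 5·y_coolant = 13 and 5·y_steel + 1·y_coolant = 7.
This yields shadow prices y_steel = 1, y_coolant = 2.
Δz = y_steel·Δb = 1 × (-5) = -5, so new z* = 296 − 5 = 291.

291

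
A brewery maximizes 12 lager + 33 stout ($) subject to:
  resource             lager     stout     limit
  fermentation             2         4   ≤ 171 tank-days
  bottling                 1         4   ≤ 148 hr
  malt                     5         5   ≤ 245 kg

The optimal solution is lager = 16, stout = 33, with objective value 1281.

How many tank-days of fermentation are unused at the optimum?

fermentation used = 2·16 + 4·33 = 164; slack = 171 − 164 = 7.

7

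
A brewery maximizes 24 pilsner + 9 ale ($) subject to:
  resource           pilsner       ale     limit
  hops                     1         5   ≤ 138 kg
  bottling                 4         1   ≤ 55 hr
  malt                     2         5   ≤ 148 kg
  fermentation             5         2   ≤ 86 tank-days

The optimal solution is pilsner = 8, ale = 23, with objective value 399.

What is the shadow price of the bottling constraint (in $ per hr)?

Binding: bottling and fermentation. Non-binding: hops (15 unused), malt (17 unused).
By complementary slackness, y = 0 for the non-binding constraints.
The binding rows give the dual system: 4·y_bottling + 5·y_fermentation = 24 and 1·y_bottling + 2·y_fermentation = 9.
Solving: y_bottling = 1, y_fermentation = 4.
Shadow price of bottling = 1.

1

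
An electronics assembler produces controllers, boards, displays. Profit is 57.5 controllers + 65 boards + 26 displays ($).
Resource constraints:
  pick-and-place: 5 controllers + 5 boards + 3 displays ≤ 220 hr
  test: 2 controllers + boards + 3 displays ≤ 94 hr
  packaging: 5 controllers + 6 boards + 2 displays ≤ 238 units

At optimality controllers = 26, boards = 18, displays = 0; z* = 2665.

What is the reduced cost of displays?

-1

At the optimum: pick-and-place uses 220 of 220 (binding); test uses 70 of 94 (slack = 24); packaging uses 238 of 238 (binding).
Since test is not tight, its dual is 0.
The binding rows give the dual system: 5·y_pick-and-place + 5·y_packaging = 57.5 and 5·y_pick-and-place + 6·y_packaging = 65.
Solving: y_pick-and-place = 4, y_packaging = 7.5.
Reduced cost of displays: c₃ − yᵀa₃ = 26 − (4·3 + 7.5·2) = 26 − 27 = -1.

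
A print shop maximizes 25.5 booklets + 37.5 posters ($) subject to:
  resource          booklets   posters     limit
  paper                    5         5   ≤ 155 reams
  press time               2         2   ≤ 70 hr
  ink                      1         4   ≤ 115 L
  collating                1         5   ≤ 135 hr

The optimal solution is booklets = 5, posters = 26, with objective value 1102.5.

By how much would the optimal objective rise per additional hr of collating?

3

At the optimum: paper uses 155 of 155 (binding); press time uses 62 of 70 (slack = 8); ink uses 109 of 115 (slack = 6); collating uses 135 of 135 (binding).
Since press time, ink are not tight, their duals are 0.
Dual feasibility on the basic columns requires 5·y_paper + 1·y_collating = 25.5, 5·y_paper + 5·y_collating = 37.5.
This yields shadow prices y_paper = 4.5, y_collating = 3.
Shadow price of collating = 3.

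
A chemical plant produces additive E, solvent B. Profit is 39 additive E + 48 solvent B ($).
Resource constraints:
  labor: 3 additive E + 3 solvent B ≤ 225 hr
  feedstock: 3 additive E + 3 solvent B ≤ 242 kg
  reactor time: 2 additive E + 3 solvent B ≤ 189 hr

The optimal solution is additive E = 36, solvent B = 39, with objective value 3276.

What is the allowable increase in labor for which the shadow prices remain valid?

17

Binding constraints: labor, reactor time. The basis is B = [[3,3],[2,3]] with det 3.
Per unit increase in labor, x* moves by d = (1, -0.6667).
The basis stays optimal until feedstock becomes binding; allowable increase = 17 hr.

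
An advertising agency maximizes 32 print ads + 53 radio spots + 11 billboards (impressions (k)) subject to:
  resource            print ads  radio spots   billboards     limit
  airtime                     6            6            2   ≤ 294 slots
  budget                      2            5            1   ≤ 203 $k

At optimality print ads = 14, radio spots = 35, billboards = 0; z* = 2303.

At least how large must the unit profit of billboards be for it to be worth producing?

Both airtime and budget are binding at x*.
The binding rows give the dual system: 6·y_airtime + 2·y_budget = 32 and 6·y_airtime + 5·y_budget = 53.
→ y_airtime = 3 and y_budget = 7.
billboards enters the basis when its profit ≥ yᵀa₃ = 3·2 + 7·1 = 13.

13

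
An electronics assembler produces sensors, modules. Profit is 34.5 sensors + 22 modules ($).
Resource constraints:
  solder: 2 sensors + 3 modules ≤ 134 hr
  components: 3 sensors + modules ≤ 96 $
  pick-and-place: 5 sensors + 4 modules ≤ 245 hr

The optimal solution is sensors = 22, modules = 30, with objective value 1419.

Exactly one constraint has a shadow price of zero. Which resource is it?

solder: 134/134 (binding)
components: 96/96 (binding)
pick-and-place: 230/245 (slack 15)
By complementary slackness, a constraint with positive slack has shadow price 0 → pick-and-place.

pick-and-place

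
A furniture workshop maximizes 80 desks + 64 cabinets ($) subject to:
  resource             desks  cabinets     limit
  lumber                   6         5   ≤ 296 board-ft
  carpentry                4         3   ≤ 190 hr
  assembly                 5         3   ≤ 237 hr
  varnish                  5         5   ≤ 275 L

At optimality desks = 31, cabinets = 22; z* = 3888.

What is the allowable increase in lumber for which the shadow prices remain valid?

Binding constraints: lumber, carpentry. The basis is B = [[6,5],[4,3]] with det -2.
Per unit increase in lumber, x* moves by d = (-1.5, 2).
The basis stays optimal until varnish becomes binding; allowable increase = 4 board-ft.

4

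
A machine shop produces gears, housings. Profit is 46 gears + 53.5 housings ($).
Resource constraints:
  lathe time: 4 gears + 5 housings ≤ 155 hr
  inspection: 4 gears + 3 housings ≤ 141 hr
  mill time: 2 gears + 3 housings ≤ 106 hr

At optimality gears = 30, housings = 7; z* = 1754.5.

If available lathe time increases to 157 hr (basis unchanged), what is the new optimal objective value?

Binding: lathe time and inspection. Non-binding: mill time (25 unused).
Slack constraints have shadow price 0 (complementary slackness).
The binding rows give the dual system: 4·y_lathe time + 4·y_inspection = 46 and 5·y_lathe time + 3·y_inspection = 53.5.
Solving: y_lathe time = 9.5, y_inspection = 2.
Δz = y_lathe time·Δb = 9.5 × (2) = 19, so new z* = 1754.5 + 19 = 1773.5.

1773.5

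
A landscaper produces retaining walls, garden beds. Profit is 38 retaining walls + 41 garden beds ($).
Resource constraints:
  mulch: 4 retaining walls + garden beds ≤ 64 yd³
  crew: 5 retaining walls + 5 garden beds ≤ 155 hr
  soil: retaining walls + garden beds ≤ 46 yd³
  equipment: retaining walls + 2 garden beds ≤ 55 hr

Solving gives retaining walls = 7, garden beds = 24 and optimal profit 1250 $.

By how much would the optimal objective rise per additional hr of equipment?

3

Check each constraint at x*: mulch 52/64 (slack 12); crew 155/155 (tight); soil 31/46 (slack 15); equipment 55/55 (tight).
By complementary slackness, y = 0 for the non-binding constraints.
From A_Bᵀ y = c: 5·y_crew + 1·y_equipment = 38; 5·y_crew + 2·y_equipment = 41.
This yields shadow prices y_crew = 7, y_equipment = 3.
Shadow price of equipment = 3.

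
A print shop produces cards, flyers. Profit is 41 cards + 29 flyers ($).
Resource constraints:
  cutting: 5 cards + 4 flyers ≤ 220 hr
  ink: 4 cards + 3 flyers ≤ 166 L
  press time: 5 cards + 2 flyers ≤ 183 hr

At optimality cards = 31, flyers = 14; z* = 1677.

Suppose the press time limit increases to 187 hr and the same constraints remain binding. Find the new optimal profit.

1681

Check each constraint at x*: cutting 211/220 (slack 9); ink 166/166 (tight); press time 183/183 (tight).
Since cutting is not tight, its dual is 0.
The binding rows give the dual system: 4·y_ink + 5·y_press time = 41 and 3·y_ink + 2·y_press time = 29.
→ y_ink = 9 and y_press time = 1.
Δz = y_press time·Δb = 1 × (4) = 4, so new z* = 1677 + 4 = 1681.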